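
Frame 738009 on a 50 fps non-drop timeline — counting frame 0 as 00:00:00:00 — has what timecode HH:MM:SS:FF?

04:06:00:09

738009 ÷ 50 = 14760 full seconds, remainder 9 frames.
14760 s = 4 h 6 min 0 s.
Timecode: 04:06:00:09.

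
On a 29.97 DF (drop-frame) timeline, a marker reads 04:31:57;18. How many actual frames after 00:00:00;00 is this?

489040

Complete 10-minute blocks: 27, each 17982 frames → 485514.
Remaining 1 whole minute in the current block: 1800 + 0 × 1798 = 1800 frames.
Within the current minute: 57 × 30 + 18 − 2 = 1726 (labels ;00/;01 skipped at this minute). Total = 485514 + 1800 + 1726 = 489040.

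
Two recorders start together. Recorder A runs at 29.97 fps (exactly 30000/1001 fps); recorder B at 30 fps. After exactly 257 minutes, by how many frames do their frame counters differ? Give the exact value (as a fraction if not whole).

257 min = 15420 s.
A emits 30000/1001 × 15420 = 462600000/1001 frames; B emits 30 × 15420 = 462600.
Difference = 462600/1001 frames (≈ 462.1379); B is ahead of A.

462600/1001 frames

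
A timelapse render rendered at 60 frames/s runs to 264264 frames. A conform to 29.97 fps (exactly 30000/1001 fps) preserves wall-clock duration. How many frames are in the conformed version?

132000 frames

Target frames = source frames × (target rate / source rate) = 264264 × (30000/1001)/(60) = 264264 × 500/1001 = 132000.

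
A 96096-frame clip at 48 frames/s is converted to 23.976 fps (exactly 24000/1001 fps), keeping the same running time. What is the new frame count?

48000 frames

Target frames = source frames × (target rate / source rate) = 96096 × (24000/1001)/(48) = 96096 × 500/1001 = 48000.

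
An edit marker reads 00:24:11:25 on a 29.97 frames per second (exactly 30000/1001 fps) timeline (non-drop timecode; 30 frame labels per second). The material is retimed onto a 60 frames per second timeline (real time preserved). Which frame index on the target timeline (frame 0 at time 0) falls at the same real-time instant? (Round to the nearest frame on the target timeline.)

Source frame index: (0×3600 + 24×60 + 11) × 30 + 25 = 43555.
Real time: 43555 / (30000/1001) = 8719711/6000 s.
Target frame: (8719711/6000) × (60) = 8719711/100 ≈ 87197.110 → 87197.

frame 87197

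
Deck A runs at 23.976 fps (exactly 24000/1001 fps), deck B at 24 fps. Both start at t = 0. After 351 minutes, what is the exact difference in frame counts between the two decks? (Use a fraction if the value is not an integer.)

351 min = 21060 s.
A emits 24000/1001 × 21060 = 38880000/77 frames; B emits 24 × 21060 = 505440.
Difference = 38880/77 frames (≈ 504.9351); B is ahead of A.

38880/77 frames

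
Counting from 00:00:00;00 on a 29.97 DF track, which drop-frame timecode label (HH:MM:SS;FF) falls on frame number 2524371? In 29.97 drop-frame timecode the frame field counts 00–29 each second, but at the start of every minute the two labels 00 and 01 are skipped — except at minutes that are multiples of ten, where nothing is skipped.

23:23:49;27

Each 10-minute DF block holds 10 × 60 × 30 − 9 × 2 = 17982 frames. 2524371 ÷ 17982 → 140 full blocks, remainder 6891.
Within the partial block the first minute is 1800 frames and each further minute 1798, so 3 further minute boundaries passed. Total skipped labels = 18 × 140 + 2 × 3 = 2526.
Non-drop label index = 2524371 + 2526 = 2526897; at 30 labels/s that is 23:23:49:27, i.e. DF 23:23:49;27.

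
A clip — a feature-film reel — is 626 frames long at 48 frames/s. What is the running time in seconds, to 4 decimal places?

Running time = 626 × 1/48 = 313/24 s ≈ 13.0417 s.

13.0417 seconds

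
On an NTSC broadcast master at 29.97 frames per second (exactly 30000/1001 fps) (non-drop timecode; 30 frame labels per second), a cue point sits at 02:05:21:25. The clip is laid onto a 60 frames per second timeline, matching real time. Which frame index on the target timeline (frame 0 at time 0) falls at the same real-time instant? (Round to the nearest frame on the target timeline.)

frame 451761

Source frame index: (2×3600 + 5×60 + 21) × 30 + 25 = 225655.
Real time: 225655 / (30000/1001) = 45176131/6000 s.
Target frame: (45176131/6000) × (60) = 45176131/100 ≈ 451761.310 → 451761.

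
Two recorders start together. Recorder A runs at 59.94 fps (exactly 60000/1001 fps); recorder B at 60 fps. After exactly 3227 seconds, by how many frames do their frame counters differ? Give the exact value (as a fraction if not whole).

A emits 60000/1001 × 3227 = 27660000/143 frames; B emits 60 × 3227 = 193620.
Difference = 27660/143 frames (≈ 193.4266); B is ahead of A.

27660/143 frames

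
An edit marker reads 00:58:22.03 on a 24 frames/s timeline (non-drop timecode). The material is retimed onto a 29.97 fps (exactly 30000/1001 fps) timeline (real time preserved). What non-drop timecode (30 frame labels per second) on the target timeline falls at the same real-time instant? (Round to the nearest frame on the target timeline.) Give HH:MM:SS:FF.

Source frame index: (0×3600 + 58×60 + 22) × 24 + 3 = 84051.
Real time: 84051 / (24) = 28017/8 s.
Target frame: (28017/8) × (30000/1001) = 9551250/91 ≈ 104958.791 → 104959.
At 30 labels/s: frame 104959 → 00:58:18:19.

00:58:18:19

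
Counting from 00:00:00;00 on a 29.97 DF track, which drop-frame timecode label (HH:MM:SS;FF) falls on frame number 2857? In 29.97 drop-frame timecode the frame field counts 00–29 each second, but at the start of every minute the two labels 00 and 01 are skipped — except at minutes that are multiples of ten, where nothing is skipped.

00:01:35;09

Ten DF minutes hold 17982 frames, so frame 2857 lies in block 0 (frames 0–17981) with 2857 frames into that block.
The block's first minute is 1800 frames and the rest 1798 each; 2857 frames reaches minute 1, so 0 × 18 + 1 × 2 = 2 labels have been skipped so far.
Adding those back, label number 2857 + 2 = 2859 at 30 labels/s is 95 s + 9 f = 0 h 1 min 35 s frame 9, i.e. 00:01:35;09.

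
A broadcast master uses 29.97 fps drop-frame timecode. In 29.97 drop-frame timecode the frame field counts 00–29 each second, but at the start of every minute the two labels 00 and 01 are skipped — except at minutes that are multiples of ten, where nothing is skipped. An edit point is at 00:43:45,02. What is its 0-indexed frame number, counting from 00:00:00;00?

78674

As if non-drop at 30 labels/s: (0 × 3600 + 43 × 60 + 45) × 30 + 2 = 78752.
Minute boundaries passed: 43; those not divisible by 10: 43 − 4 = 39; dropped labels = 2 × 39 = 78.
Actual frame index = 78752 − 78 = 78674.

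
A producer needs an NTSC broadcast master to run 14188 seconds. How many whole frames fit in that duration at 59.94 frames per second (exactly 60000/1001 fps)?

Frames = 14188 × 60000/1001 = 851280000/1001 ≈ 850429.5704.
Complete frames: 850429.

850429 frames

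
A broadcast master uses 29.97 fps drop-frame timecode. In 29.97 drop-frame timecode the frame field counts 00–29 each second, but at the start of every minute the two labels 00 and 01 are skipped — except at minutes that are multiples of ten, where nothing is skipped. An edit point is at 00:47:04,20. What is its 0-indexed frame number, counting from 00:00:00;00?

As if non-drop at 30 labels/s: (0 × 3600 + 47 × 60 + 4) × 30 + 20 = 84740.
Minute boundaries passed: 47; those not divisible by 10: 47 − 4 = 43; dropped labels = 2 × 43 = 86.
Actual frame index = 84740 − 86 = 84654.

84654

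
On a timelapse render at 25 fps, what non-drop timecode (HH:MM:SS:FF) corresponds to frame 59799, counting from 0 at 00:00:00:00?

00:39:51:24

59799 ÷ 25 = 2391 full seconds, remainder 24 frames.
2391 s = 0 h 39 min 51 s.
Timecode: 00:39:51:24.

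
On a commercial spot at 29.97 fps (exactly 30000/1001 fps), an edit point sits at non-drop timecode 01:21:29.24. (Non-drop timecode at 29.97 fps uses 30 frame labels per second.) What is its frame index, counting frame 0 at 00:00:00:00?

Total seconds to the label: (1 × 3600 + 21 × 60 + 29) = 4889.
Frame index = 4889 × 30 + 24 = 146694.

frame 146694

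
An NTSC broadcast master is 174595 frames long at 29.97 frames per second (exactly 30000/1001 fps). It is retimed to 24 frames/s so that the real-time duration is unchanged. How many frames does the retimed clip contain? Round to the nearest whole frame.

Frames at target rate = 174595 × (24) / (30000/1001) = 34953919/250 ≈ 139815.676.
Nearest whole frame: 139816.

139816 frames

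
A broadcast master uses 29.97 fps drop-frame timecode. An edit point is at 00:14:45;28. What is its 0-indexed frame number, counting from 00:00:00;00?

As if non-drop at 30 labels/s: (0 × 3600 + 14 × 60 + 45) × 30 + 28 = 26578.
Minute boundaries passed: 14; those not divisible by 10: 14 − 1 = 13; dropped labels = 2 × 13 = 26.
Actual frame index = 26578 − 26 = 26552.

26552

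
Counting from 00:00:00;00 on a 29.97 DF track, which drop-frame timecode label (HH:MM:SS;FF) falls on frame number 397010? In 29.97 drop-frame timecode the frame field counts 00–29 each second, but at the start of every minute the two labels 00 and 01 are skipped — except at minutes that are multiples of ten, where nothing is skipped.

03:40:46;26

Ten DF minutes hold 17982 frames, so frame 397010 lies in block 22 (frames 395604–413585) with 1406 frames into that block.
The block's first minute is 1800 frames and the rest 1798 each; 1406 frames reaches minute 0, so 22 × 18 + 0 × 2 = 396 labels have been skipped so far.
Adding those back, label number 397010 + 396 = 397406 at 30 labels/s is 13246 s + 26 f = 3 h 40 min 46 s frame 26, i.e. 03:40:46;26.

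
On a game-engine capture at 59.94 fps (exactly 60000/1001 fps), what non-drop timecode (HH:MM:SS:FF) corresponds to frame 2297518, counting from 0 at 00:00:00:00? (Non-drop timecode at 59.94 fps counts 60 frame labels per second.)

2297518 ÷ 60 = 38291 full seconds, remainder 58 frames.
38291 s = 10 h 38 min 11 s.
Timecode: 10:38:11:58.

10:38:11:58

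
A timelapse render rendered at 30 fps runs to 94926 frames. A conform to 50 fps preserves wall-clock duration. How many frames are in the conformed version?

Target frames = source frames × (target rate / source rate) = 94926 × (50)/(30) = 94926 × 5/3 = 158210.

158210 frames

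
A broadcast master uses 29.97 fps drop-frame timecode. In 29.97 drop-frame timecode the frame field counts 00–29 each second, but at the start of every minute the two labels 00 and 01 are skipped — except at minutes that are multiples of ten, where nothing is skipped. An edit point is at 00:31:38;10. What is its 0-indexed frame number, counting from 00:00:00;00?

56894

As if non-drop at 30 labels/s: (0 × 3600 + 31 × 60 + 38) × 30 + 10 = 56950.
Minute boundaries passed: 31; those not divisible by 10: 31 − 3 = 28; dropped labels = 2 × 28 = 56.
Actual frame index = 56950 − 56 = 56894.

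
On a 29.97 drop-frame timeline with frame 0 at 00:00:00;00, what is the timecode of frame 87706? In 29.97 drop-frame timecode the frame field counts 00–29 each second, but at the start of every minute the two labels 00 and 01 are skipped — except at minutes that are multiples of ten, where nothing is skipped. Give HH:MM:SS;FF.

Ten DF minutes hold 17982 frames, so frame 87706 lies in block 4 (frames 71928–89909) with 15778 frames into that block.
The block's first minute is 1800 frames and the rest 1798 each; 15778 frames reaches minute 8, so 4 × 18 + 8 × 2 = 88 labels have been skipped so far.
Adding those back, label number 87706 + 88 = 87794 at 30 labels/s is 2926 s + 14 f = 0 h 48 min 46 s frame 14, i.e. 00:48:46;14.

00:48:46;14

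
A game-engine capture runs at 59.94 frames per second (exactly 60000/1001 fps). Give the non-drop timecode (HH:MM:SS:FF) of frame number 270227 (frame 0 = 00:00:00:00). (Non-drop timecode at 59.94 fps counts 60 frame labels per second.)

270227 ÷ 60 = 4503 full seconds, remainder 47 frames.
4503 s = 1 h 15 min 3 s.
Timecode: 01:15:03:47.

01:15:03:47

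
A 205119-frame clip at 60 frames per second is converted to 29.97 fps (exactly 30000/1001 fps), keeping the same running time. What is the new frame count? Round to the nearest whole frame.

Frames at target rate = 205119 × (30000/1001) / (60) = 102559500/1001 ≈ 102457.043.
Nearest whole frame: 102457.

102457 frames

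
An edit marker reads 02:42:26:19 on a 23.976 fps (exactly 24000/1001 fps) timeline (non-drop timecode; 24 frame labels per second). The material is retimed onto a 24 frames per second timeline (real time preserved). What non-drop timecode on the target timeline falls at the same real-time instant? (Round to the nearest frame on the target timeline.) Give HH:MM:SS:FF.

02:42:36:13

Source frame index: (2×3600 + 42×60 + 26) × 24 + 19 = 233923.
Real time: 233923 / (24000/1001) = 234156923/24000 s.
Target frame: (234156923/24000) × (24) = 234156923/1000 ≈ 234156.923 → 234157.
At 24 labels/s: frame 234157 → 02:42:36:13.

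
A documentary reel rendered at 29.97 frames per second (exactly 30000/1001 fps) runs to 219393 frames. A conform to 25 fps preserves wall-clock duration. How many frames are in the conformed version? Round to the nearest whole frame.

183010 frames

Frames at target rate = 219393 × (25) / (30000/1001) = 73204131/400 ≈ 183010.328.
Nearest whole frame: 183010.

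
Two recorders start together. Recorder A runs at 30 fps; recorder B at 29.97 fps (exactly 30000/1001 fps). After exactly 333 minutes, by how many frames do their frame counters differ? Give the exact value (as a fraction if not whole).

333 min = 19980 s.
A emits 30 × 19980 = 599400 frames; B emits 30000/1001 × 19980 = 599400000/1001.
Difference = 599400/1001 frames (≈ 598.8012); B is behind A.

599400/1001 frames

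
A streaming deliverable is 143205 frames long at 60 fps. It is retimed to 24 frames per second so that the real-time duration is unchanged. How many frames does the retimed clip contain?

57282 frames

Target frames = source frames × (target rate / source rate) = 143205 × (24)/(60) = 143205 × 2/5 = 57282.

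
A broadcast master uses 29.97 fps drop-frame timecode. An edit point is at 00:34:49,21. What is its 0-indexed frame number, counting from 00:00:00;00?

62629

As if non-drop at 30 labels/s: (0 × 3600 + 34 × 60 + 49) × 30 + 21 = 62691.
Minute boundaries passed: 34; those not divisible by 10: 34 − 3 = 31; dropped labels = 2 × 31 = 62.
Actual frame index = 62691 − 62 = 62629.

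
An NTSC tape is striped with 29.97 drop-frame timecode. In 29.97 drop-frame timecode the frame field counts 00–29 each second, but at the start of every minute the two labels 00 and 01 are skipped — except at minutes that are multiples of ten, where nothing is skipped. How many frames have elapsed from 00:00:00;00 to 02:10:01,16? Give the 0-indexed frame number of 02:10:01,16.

As if non-drop at 30 labels/s: (2 × 3600 + 10 × 60 + 1) × 30 + 16 = 234046.
Minute boundaries passed: 130; those not divisible by 10: 130 − 13 = 117; dropped labels = 2 × 117 = 234.
Actual frame index = 234046 − 234 = 233812.

233812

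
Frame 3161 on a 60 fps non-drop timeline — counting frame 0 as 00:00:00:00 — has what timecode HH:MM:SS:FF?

00:00:52:41

3161 ÷ 60 = 52 full seconds, remainder 41 frames.
52 s = 0 h 0 min 52 s.
Timecode: 00:00:52:41.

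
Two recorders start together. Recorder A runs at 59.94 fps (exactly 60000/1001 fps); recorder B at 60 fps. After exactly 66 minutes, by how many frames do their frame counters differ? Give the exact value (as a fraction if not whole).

21600/91 frames

66 min = 3960 s.
A emits 60000/1001 × 3960 = 21600000/91 frames; B emits 60 × 3960 = 237600.
Difference = 21600/91 frames (≈ 237.3626); B is ahead of A.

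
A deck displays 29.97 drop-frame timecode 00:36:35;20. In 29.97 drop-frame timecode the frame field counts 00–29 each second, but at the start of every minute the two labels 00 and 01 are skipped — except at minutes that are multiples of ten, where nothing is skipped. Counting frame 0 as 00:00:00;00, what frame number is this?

65804

As if non-drop at 30 labels/s: (0 × 3600 + 36 × 60 + 35) × 30 + 20 = 65870.
Minute boundaries passed: 36; those not divisible by 10: 36 − 3 = 33; dropped labels = 2 × 33 = 66.
Actual frame index = 65870 − 66 = 65804.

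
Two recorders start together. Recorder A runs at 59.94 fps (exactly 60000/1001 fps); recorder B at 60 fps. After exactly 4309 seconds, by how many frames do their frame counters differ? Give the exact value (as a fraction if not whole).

A emits 60000/1001 × 4309 = 258540000/1001 frames; B emits 60 × 4309 = 258540.
Difference = 258540/1001 frames (≈ 258.2817); B is ahead of A.

258540/1001 frames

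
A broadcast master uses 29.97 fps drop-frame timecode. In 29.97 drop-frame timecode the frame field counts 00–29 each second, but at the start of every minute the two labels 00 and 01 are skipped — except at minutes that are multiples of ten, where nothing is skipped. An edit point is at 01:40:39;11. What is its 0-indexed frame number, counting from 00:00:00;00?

As if non-drop at 30 labels/s: (1 × 3600 + 40 × 60 + 39) × 30 + 11 = 181181.
Minute boundaries passed: 100; those not divisible by 10: 100 − 10 = 90; dropped labels = 2 × 90 = 180.
Actual frame index = 181181 − 180 = 181001.

181001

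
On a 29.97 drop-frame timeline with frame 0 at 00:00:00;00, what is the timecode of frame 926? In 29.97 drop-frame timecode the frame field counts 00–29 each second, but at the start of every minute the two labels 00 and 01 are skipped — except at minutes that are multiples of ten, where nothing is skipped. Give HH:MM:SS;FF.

Ten DF minutes hold 17982 frames, so frame 926 lies in block 0 (frames 0–17981) with 926 frames into that block.
The block's first minute is 1800 frames and the rest 1798 each; 926 frames reaches minute 0, so 0 × 18 + 0 × 2 = 0 labels have been skipped so far.
Adding those back, label number 926 + 0 = 926 at 30 labels/s is 30 s + 26 f = 0 h 0 min 30 s frame 26, i.e. 00:00:30;26.

00:00:30;26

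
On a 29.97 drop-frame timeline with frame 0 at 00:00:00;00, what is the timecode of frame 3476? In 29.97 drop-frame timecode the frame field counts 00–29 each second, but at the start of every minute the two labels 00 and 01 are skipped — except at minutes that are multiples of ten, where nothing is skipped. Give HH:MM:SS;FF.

00:01:55;28

Each 10-minute DF block holds 10 × 60 × 30 − 9 × 2 = 17982 frames. 3476 ÷ 17982 → 0 full blocks, remainder 3476.
Within the partial block the first minute is 1800 frames and each further minute 1798, so 1 further minute boundary passed. Total skipped labels = 18 × 0 + 2 × 1 = 2.
Non-drop label index = 3476 + 2 = 3478; at 30 labels/s that is 00:01:55:28, i.e. DF 00:01:55;28.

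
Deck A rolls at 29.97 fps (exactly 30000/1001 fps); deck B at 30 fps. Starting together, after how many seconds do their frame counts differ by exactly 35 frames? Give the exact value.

7007/6 seconds

The gap grows by |30 − 30000/1001| = 30/1001 frames per second.
Time for a 35-frame gap: 35 ÷ (30/1001) = 7007/6 s.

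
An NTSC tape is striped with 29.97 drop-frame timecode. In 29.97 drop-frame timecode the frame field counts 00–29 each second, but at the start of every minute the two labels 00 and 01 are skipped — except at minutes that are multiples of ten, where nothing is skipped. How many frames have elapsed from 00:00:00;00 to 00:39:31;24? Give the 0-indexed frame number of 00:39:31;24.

As if non-drop at 30 labels/s: (0 × 3600 + 39 × 60 + 31) × 30 + 24 = 71154.
Minute boundaries passed: 39; those not divisible by 10: 39 − 3 = 36; dropped labels = 2 × 36 = 72.
Actual frame index = 71154 − 72 = 71082.

71082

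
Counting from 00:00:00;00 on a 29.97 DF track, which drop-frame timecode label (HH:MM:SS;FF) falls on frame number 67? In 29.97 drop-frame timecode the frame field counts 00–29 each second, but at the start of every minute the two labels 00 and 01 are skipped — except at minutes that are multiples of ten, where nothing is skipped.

Each 10-minute DF block holds 10 × 60 × 30 − 9 × 2 = 17982 frames. 67 ÷ 17982 → 0 full blocks, remainder 67.
Within the partial block the first minute is 1800 frames and each further minute 1798, so 0 further minute boundaries passed. Total skipped labels = 18 × 0 + 2 × 0 = 0.
Non-drop label index = 67 + 0 = 67; at 30 labels/s that is 00:00:02:07, i.e. DF 00:00:02;07.

00:00:02;07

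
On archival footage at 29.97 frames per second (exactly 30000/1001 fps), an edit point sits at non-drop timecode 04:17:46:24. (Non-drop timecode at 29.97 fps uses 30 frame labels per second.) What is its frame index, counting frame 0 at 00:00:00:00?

Total seconds to the label: (4 × 3600 + 17 × 60 + 46) = 15466.
Frame index = 15466 × 30 + 24 = 464004.

frame 464004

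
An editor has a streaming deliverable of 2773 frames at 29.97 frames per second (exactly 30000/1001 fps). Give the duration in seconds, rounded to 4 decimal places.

Running time = 2773 × 1001/30000 = 2775773/30000 s ≈ 92.5258 s.

92.5258 seconds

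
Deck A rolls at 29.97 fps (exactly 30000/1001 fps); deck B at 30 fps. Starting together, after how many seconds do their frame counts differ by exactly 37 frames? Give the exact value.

The gap grows by |30 − 30000/1001| = 30/1001 frames per second.
Time for a 37-frame gap: 37 ÷ (30/1001) = 37037/30 s.

37037/30 seconds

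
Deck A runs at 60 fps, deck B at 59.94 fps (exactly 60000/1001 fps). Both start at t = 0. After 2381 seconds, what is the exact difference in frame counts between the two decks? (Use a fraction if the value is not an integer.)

142860/1001 frames

A emits 60 × 2381 = 142860 frames; B emits 60000/1001 × 2381 = 142860000/1001.
Difference = 142860/1001 frames (≈ 142.7173); B is behind A.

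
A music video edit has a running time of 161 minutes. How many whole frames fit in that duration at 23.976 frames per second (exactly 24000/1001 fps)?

161 min = 9660 s.
Frames = 9660 × 24000/1001 = 33120000/143 ≈ 231608.3916.
Complete frames: 231608.

231608 frames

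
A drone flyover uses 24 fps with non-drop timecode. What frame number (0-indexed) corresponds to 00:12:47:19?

Total seconds to the label: (0 × 3600 + 12 × 60 + 47) = 767.
Frame index = 767 × 24 + 19 = 18427.

18427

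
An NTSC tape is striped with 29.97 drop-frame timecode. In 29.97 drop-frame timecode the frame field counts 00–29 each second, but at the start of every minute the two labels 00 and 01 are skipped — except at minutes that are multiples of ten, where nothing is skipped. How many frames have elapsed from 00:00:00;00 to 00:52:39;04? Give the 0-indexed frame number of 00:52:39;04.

94680

Complete 10-minute blocks: 5, each 17982 frames → 89910.
Remaining 2 whole minutes in the current block: 1800 + 1 × 1798 = 3598 frames.
Within the current minute: 39 × 30 + 4 − 2 = 1172 (labels ;00/;01 skipped at this minute). Total = 89910 + 3598 + 1172 = 94680.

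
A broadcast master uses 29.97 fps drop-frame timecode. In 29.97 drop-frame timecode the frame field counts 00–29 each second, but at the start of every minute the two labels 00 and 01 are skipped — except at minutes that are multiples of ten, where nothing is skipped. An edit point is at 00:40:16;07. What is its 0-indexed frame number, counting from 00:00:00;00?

As if non-drop at 30 labels/s: (0 × 3600 + 40 × 60 + 16) × 30 + 7 = 72487.
Minute boundaries passed: 40; those not divisible by 10: 40 − 4 = 36; dropped labels = 2 × 36 = 72.
Actual frame index = 72487 − 72 = 72415.

72415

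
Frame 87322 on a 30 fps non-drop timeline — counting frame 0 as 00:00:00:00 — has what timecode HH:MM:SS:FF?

87322 ÷ 30 = 2910 full seconds, remainder 22 frames.
2910 s = 0 h 48 min 30 s.
Timecode: 00:48:30:22.

00:48:30:22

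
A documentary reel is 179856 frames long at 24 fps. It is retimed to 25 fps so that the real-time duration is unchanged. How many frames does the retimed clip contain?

187350 frames

Target frames = source frames × (target rate / source rate) = 179856 × (25)/(24) = 179856 × 25/24 = 187350.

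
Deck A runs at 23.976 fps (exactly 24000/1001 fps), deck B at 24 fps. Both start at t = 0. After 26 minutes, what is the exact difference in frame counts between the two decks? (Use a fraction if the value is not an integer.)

2880/77 frames

26 min = 1560 s.
A emits 24000/1001 × 1560 = 2880000/77 frames; B emits 24 × 1560 = 37440.
Difference = 2880/77 frames (≈ 37.4026); B is ahead of A.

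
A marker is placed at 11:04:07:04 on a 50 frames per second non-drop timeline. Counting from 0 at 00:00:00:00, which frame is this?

Total seconds to the label: (11 × 3600 + 4 × 60 + 7) = 39847.
Frame index = 39847 × 50 + 4 = 1992354.

frame 1992354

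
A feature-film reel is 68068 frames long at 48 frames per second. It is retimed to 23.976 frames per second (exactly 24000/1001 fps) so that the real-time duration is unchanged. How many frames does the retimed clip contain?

34000 frames

Target frames = source frames × (target rate / source rate) = 68068 × (24000/1001)/(48) = 68068 × 500/1001 = 34000.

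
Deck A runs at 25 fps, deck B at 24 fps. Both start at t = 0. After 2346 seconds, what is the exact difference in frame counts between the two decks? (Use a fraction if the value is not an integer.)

A emits 25 × 2346 = 58650 frames; B emits 24 × 2346 = 56304.
Difference = 2346 frames; B is behind A.

2346 frames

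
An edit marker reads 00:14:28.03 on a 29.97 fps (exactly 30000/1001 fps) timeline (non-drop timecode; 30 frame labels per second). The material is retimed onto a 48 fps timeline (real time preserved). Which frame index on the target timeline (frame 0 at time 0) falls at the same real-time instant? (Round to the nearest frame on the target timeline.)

Source frame index: (0×3600 + 14×60 + 28) × 30 + 3 = 26043.
Real time: 26043 / (30000/1001) = 8689681/10000 s.
Target frame: (8689681/10000) × (48) = 26069043/625 ≈ 41710.469 → 41710.

frame 41710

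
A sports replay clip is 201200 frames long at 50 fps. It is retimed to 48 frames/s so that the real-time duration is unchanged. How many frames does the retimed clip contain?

Target frames = source frames × (target rate / source rate) = 201200 × (48)/(50) = 201200 × 24/25 = 193152.

193152 frames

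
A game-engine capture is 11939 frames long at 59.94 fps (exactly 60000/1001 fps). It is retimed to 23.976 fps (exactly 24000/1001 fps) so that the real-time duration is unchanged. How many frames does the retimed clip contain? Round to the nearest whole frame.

4776 frames

Frames at target rate = 11939 × (24000/1001) / (60000/1001) = 23878/5 ≈ 4775.600.
Nearest whole frame: 4776.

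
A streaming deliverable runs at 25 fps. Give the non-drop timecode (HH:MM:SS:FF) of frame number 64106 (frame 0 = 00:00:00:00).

00:42:44:06

64106 ÷ 25 = 2564 full seconds, remainder 6 frames.
2564 s = 0 h 42 min 44 s.
Timecode: 00:42:44:06.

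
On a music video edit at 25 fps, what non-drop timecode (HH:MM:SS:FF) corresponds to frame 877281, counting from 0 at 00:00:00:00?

877281 ÷ 25 = 35091 full seconds, remainder 6 frames.
35091 s = 9 h 44 min 51 s.
Timecode: 09:44:51:06.

09:44:51:06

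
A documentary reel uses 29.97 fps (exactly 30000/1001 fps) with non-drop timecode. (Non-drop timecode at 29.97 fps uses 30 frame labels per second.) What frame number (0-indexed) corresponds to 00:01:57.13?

Total seconds to the label: (0 × 3600 + 1 × 60 + 57) = 117.
Frame index = 117 × 30 + 13 = 3523.

frame 3523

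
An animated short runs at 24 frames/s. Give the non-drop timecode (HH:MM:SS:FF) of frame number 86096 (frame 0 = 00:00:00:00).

86096 ÷ 24 = 3587 full seconds, remainder 8 frames.
3587 s = 0 h 59 min 47 s.
Timecode: 00:59:47:08.

00:59:47:08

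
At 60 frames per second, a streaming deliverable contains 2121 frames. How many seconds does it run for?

35.35 seconds

Running time = 2121 / (60) = 35.35 s.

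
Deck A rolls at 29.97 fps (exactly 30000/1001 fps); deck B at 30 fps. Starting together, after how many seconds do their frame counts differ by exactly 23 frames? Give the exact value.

23023/30 seconds

The gap grows by |30 − 30000/1001| = 30/1001 frames per second.
Time for a 23-frame gap: 23 ÷ (30/1001) = 23023/30 s.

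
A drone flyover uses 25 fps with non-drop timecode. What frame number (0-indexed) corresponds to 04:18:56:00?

388400

Total seconds to the label: (4 × 3600 + 18 × 60 + 56) = 15536.
Frame index = 15536 × 25 + 0 = 388400.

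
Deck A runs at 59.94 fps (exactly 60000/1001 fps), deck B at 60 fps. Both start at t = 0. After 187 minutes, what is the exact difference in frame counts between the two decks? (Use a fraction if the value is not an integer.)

61200/91 frames

187 min = 11220 s.
A emits 60000/1001 × 11220 = 61200000/91 frames; B emits 60 × 11220 = 673200.
Difference = 61200/91 frames (≈ 672.5275); B is ahead of A.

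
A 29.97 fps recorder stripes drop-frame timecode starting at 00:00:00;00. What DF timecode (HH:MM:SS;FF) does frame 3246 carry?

00:01:48;08

Ten DF minutes hold 17982 frames, so frame 3246 lies in block 0 (frames 0–17981) with 3246 frames into that block.
The block's first minute is 1800 frames and the rest 1798 each; 3246 frames reaches minute 1, so 0 × 18 + 1 × 2 = 2 labels have been skipped so far.
Adding those back, label number 3246 + 2 = 3248 at 30 labels/s is 108 s + 8 f = 0 h 1 min 48 s frame 8, i.e. 00:01:48;08.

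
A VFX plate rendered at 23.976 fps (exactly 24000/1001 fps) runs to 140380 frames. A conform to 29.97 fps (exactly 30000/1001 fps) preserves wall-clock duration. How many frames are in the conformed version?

Target frames = source frames × (target rate / source rate) = 140380 × (30000/1001)/(24000/1001) = 140380 × 5/4 = 175475.

175475 frames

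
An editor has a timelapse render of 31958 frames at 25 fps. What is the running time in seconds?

1278.32 seconds

Running time = 31958 / (25) = 1278.32 s.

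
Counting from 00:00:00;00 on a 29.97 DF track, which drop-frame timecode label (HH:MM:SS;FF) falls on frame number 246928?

Ten DF minutes hold 17982 frames, so frame 246928 lies in block 13 (frames 233766–251747) with 13162 frames into that block.
The block's first minute is 1800 frames and the rest 1798 each; 13162 frames reaches minute 7, so 13 × 18 + 7 × 2 = 248 labels have been skipped so far.
Adding those back, label number 246928 + 248 = 247176 at 30 labels/s is 8239 s + 6 f = 2 h 17 min 19 s frame 6, i.e. 02:17:19;06.

02:17:19;06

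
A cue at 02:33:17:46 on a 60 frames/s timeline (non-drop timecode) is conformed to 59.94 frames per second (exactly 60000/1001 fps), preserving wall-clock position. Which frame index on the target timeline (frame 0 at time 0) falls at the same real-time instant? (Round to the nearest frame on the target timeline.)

frame 551315

Source frame index: (2×3600 + 33×60 + 17) × 60 + 46 = 551866.
Real time: 551866 / (60) = 275933/30 s.
Target frame: (275933/30) × (60000/1001) = 78838000/143 ≈ 551314.685 → 551315.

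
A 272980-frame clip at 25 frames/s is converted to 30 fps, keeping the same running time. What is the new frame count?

Frames at target rate = 272980 × (30) / (25) = 327576.

327576 frames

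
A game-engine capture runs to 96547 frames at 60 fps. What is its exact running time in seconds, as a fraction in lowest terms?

96547/60 seconds

Running time = 96547 ÷ (60) = 96547 × 1/60 = 96547/60 s.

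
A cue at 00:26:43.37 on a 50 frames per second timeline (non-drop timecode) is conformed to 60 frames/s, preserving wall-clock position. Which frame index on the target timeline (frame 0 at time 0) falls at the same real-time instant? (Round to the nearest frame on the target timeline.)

Source frame index: (0×3600 + 26×60 + 43) × 50 + 37 = 80187.
Real time: 80187 / (50) = 80187/50 s.
Target frame: (80187/50) × (60) = 481122/5 ≈ 96224.400 → 96224.

frame 96224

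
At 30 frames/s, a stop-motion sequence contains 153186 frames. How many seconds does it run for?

5106.2 seconds

Running time = 153186 / (30) = 5106.2 s.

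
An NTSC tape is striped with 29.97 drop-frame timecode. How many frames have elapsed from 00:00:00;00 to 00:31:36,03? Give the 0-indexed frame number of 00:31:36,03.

56827

As if non-drop at 30 labels/s: (0 × 3600 + 31 × 60 + 36) × 30 + 3 = 56883.
Minute boundaries passed: 31; those not divisible by 10: 31 − 3 = 28; dropped labels = 2 × 28 = 56.
Actual frame index = 56883 − 56 = 56827.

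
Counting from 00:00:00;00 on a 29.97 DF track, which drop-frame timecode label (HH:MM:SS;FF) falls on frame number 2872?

00:01:35;24

Ten DF minutes hold 17982 frames, so frame 2872 lies in block 0 (frames 0–17981) with 2872 frames into that block.
The block's first minute is 1800 frames and the rest 1798 each; 2872 frames reaches minute 1, so 0 × 18 + 1 × 2 = 2 labels have been skipped so far.
Adding those back, label number 2872 + 2 = 2874 at 30 labels/s is 95 s + 24 f = 0 h 1 min 35 s frame 24, i.e. 00:01:35;24.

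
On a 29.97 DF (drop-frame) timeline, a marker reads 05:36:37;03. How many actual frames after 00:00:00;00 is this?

605307

Complete 10-minute blocks: 33, each 17982 frames → 593406.
Remaining 6 whole minutes in the current block: 1800 + 5 × 1798 = 10790 frames.
Within the current minute: 37 × 30 + 3 − 2 = 1111 (labels ;00/;01 skipped at this minute). Total = 593406 + 10790 + 1111 = 605307.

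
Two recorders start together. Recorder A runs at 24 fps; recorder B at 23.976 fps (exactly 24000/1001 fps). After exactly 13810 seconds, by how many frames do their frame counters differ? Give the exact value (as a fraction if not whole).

331440/1001 frames

A emits 24 × 13810 = 331440 frames; B emits 24000/1001 × 13810 = 331440000/1001.
Difference = 331440/1001 frames (≈ 331.1089); B is behind A.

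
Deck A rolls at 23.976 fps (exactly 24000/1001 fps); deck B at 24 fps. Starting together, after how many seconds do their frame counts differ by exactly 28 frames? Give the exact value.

The gap grows by |24 − 24000/1001| = 24/1001 frames per second.
Time for a 28-frame gap: 28 ÷ (24/1001) = 7007/6 s.

7007/6 seconds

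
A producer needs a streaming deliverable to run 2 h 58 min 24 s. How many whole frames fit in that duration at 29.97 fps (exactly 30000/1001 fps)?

320799 frames

2 h 58 min 24 s = 10704 s.
Frames = 10704 × 30000/1001 = 321120000/1001 ≈ 320799.2008.
Complete frames: 320799.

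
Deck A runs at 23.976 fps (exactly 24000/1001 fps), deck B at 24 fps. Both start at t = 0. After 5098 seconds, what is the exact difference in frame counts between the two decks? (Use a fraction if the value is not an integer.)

122352/1001 frames

A emits 24000/1001 × 5098 = 122352000/1001 frames; B emits 24 × 5098 = 122352.
Difference = 122352/1001 frames (≈ 122.2298); B is ahead of A.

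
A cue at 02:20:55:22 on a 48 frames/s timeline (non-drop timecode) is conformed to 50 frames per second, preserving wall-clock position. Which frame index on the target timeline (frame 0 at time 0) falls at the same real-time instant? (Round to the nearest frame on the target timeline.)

frame 422773

Source frame index: (2×3600 + 20×60 + 55) × 48 + 22 = 405862.
Real time: 405862 / (48) = 202931/24 s.
Target frame: (202931/24) × (50) = 5073275/12 ≈ 422772.917 → 422773.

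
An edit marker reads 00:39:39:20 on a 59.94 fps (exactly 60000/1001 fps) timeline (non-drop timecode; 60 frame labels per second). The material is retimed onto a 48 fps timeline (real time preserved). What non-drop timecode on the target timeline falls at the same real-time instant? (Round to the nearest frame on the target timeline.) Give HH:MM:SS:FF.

00:39:41:34

Source frame index: (0×3600 + 39×60 + 39) × 60 + 20 = 142760.
Real time: 142760 / (60000/1001) = 3572569/1500 s.
Target frame: (3572569/1500) × (48) = 14290276/125 ≈ 114322.208 → 114322.
At 48 labels/s: frame 114322 → 00:39:41:34.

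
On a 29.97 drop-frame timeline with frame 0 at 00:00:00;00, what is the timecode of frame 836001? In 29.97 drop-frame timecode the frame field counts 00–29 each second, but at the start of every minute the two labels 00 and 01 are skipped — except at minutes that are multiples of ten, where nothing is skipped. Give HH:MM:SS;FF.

Each 10-minute DF block holds 10 × 60 × 30 − 9 × 2 = 17982 frames. 836001 ÷ 17982 → 46 full blocks, remainder 8829.
Within the partial block the first minute is 1800 frames and each further minute 1798, so 4 further minute boundaries passed. Total skipped labels = 18 × 46 + 2 × 4 = 836.
Non-drop label index = 836001 + 836 = 836837; at 30 labels/s that is 07:44:54:17, i.e. DF 07:44:54;17.

07:44:54;17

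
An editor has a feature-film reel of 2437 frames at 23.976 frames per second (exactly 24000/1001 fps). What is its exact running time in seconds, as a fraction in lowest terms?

2439437/24000 seconds

Running time = 2437 ÷ (24000/1001) = 2437 × 1001/24000 = 2439437/24000 s.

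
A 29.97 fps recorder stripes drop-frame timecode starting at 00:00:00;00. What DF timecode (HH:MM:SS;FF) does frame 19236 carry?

00:10:41;24

Ten DF minutes hold 17982 frames, so frame 19236 lies in block 1 (frames 17982–35963) with 1254 frames into that block.
The block's first minute is 1800 frames and the rest 1798 each; 1254 frames reaches minute 0, so 1 × 18 + 0 × 2 = 18 labels have been skipped so far.
Adding those back, label number 19236 + 18 = 19254 at 30 labels/s is 641 s + 24 f = 0 h 10 min 41 s frame 24, i.e. 00:10:41;24.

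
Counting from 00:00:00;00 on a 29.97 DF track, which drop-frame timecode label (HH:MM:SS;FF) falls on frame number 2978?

00:01:39;10

Each 10-minute DF block holds 10 × 60 × 30 − 9 × 2 = 17982 frames. 2978 ÷ 17982 → 0 full blocks, remainder 2978.
Within the partial block the first minute is 1800 frames and each further minute 1798, so 1 further minute boundary passed. Total skipped labels = 18 × 0 + 2 × 1 = 2.
Non-drop label index = 2978 + 2 = 2980; at 30 labels/s that is 00:01:39:10, i.e. DF 00:01:39;10.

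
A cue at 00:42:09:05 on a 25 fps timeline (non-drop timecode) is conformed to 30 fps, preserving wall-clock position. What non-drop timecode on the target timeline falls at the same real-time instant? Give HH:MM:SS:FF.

00:42:09:06

Source frame index: (0×3600 + 42×60 + 9) × 25 + 5 = 63230.
Real time: 63230 / (25) = 12646/5 s.
Target frame: (12646/5) × (30) = 75876.
At 30 labels/s: frame 75876 → 00:42:09:06.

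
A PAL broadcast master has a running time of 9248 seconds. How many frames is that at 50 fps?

Frames = 9248 × 50 = 462400.

462400 frames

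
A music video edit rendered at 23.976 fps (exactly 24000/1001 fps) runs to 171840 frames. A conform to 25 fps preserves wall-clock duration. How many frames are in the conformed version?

Target frames = source frames × (target rate / source rate) = 171840 × (25)/(24000/1001) = 171840 × 1001/960 = 179179.

179179 frames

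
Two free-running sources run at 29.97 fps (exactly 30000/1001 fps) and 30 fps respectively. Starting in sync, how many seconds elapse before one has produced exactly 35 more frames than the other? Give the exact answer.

7007/6 seconds

The gap grows by |30 − 30000/1001| = 30/1001 frames per second.
Time for a 35-frame gap: 35 ÷ (30/1001) = 7007/6 s.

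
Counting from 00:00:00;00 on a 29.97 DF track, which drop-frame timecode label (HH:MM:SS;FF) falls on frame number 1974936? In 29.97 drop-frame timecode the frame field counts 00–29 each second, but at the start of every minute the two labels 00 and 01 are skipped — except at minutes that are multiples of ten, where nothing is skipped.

Each 10-minute DF block holds 10 × 60 × 30 − 9 × 2 = 17982 frames. 1974936 ÷ 17982 → 109 full blocks, remainder 14898.
Within the partial block the first minute is 1800 frames and each further minute 1798, so 8 further minute boundaries passed. Total skipped labels = 18 × 109 + 2 × 8 = 1978.
Non-drop label index = 1974936 + 1978 = 1976914; at 30 labels/s that is 18:18:17:04, i.e. DF 18:18:17;04.

18:18:17;04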